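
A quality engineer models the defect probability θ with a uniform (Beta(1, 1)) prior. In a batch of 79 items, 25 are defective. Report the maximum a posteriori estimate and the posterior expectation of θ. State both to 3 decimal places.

Posterior: Beta(1+25, 1+54) = Beta(26, 55).
Mode = (26−1)/(26+55−2) = 25/79 = 0.316.
With a flat prior the MAP equals the MLE, 25/79.
Mean = 26/(26+55) = 26/81 = 0.321.
Mean > mode: the posterior has a right tail.

MAP: 0.316. Posterior mean: 0.321.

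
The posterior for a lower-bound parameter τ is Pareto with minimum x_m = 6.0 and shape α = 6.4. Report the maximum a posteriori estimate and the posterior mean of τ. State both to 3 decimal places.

The Pareto density is strictly decreasing on [x_m, ∞), so the mode is x_m = 6.000.
Mean = α·x_m/(α−1) = 6.4·6.0/5.4 = 7.111.
Right-skewed posterior ⇒ mode < mean.

MAP = 6.000; posterior mean = 7.111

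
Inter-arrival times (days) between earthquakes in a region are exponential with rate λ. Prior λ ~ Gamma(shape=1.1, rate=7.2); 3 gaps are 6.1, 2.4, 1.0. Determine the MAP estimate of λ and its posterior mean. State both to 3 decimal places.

MAP = 0.186; posterior mean = 0.246

Σ times = 9.5. Posterior: Gamma(shape = 1.1+3 = 4.1, rate = 7.2+9.5 = 16.7).
Mode = (α−1)/β = 3.1/16.7 = 0.186.
Mean = α/β = 4.1/16.7 = 0.246.
Mean > mode: the posterior has a right tail.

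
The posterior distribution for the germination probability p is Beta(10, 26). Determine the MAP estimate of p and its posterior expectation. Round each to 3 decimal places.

Mode = (10−1)/(10+26−2) = 9/34 = 0.265.
Mean = 10/(10+26) = 10/36 = 0.278.

MAP = 0.265, posterior mean = 0.278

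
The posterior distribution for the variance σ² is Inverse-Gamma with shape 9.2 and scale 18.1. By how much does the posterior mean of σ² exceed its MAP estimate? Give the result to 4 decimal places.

Mode = β/(α+1) = 18.1/10.2 = 1.7745.
Mean = β/(α−1) = 18.1/8.2 = 2.2073.
Difference = 2.2073 − 1.7745 = 0.4328.
Mean > mode: the posterior has a right tail.

0.4328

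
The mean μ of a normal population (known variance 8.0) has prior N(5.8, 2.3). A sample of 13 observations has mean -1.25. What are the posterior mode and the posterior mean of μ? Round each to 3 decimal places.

Posterior for μ is Normal. Precision-weighted mean: (1/2.3·5.8 + 13/8.0·-1.25) / (1/2.3 + 13/8.0) = 0.238.
A Normal posterior is symmetric, so mode = mean.

MAP = 0.238; posterior mean = 0.238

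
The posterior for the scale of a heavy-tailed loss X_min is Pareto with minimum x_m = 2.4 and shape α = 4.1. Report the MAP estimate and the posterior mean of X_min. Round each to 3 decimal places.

The Pareto density is strictly decreasing on [x_m, ∞), so the mode is x_m = 2.400.
Mean = α·x_m/(α−1) = 4.1·2.4/3.1 = 3.174.

MAP: 2.400. Posterior mean: 3.174.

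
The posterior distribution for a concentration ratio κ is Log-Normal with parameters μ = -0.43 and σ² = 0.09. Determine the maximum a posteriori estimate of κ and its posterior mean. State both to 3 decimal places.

MAP = 0.595, posterior mean = 0.680

Mode = exp(μ − σ²) = exp(-0.52) = 0.595.
Mean = exp(μ + σ²/2) = exp(-0.385) = 0.680.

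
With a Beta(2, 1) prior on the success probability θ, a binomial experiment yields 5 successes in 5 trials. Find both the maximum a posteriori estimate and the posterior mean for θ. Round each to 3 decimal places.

θ_MAP = 1.000, E[θ|data] = 0.875

Posterior: Beta(2+5, 1+0) = Beta(7, 1).
Since β = 1 ≤ 1 and α > 1, the Beta density is monotone increasing on [0,1]; the mode is at 1.
Mean = 7/(7+1) = 0.875.
Left-skewed posterior ⇒ mean < mode.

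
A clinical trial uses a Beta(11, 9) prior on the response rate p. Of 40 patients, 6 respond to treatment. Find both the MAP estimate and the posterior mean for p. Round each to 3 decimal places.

Posterior: Beta(11+6, 9+34) = Beta(17, 43).
Mode = (17−1)/(17+43−2) = 16/58 = 0.276.
Mean = 17/(17+43) = 17/60 = 0.283.

MAP = 0.276; posterior mean = 0.283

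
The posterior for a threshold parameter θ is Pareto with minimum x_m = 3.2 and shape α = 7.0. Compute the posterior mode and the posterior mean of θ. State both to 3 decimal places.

MAP = 3.200, posterior mean = 3.733

The Pareto density is strictly decreasing on [x_m, ∞), so the mode is x_m = 3.200.
Mean = α·x_m/(α−1) = 7.0·3.2/6.0 = 3.733.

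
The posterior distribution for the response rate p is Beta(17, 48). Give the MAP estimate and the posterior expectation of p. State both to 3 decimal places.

MAP = 0.254; posterior mean = 0.262

Mode = (17−1)/(17+48−2) = 16/63 = 0.254.
Mean = 17/(17+48) = 17/65 = 0.262.
The posterior is right-skewed, so the mean exceeds the mode.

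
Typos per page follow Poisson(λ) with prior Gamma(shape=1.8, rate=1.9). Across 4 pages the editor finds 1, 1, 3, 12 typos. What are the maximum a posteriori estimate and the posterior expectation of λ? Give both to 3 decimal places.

MAP = 3.017; posterior mean = 3.186

Σ counts = 17. Posterior: Gamma(shape = 1.8+17 = 18.8, rate = 1.9+4 = 5.9).
Mode = (α−1)/β = 17.8/5.9 = 3.017.
Mean = α/β = 18.8/5.9 = 3.186.
Mean > mode: the posterior has a right tail.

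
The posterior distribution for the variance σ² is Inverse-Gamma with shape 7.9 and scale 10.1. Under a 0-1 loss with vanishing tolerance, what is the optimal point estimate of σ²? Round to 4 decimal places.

1.1348

Mode = β/(α+1) = 10.1/8.9 = 1.1348.
Mean = β/(α−1) = 10.1/6.9 = 1.4638.
This is the posterior mode — the MAP estimate.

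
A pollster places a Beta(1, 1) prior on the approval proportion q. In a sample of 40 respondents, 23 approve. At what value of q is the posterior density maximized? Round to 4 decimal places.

Posterior: Beta(1+23, 1+17) = Beta(24, 18).
Mode = (24−1)/(24+18−2) = 23/40 = 0.5750.
With a flat prior the MAP equals the MLE, 23/40.
Mean = 24/(24+18) = 24/42 = 0.5714.
This is the posterior mode — the MAP estimate.

0.5750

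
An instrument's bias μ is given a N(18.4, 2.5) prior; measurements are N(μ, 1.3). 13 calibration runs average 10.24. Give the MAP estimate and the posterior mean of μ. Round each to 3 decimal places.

Posterior for μ is Normal. Precision-weighted mean: (1/2.5·18.4 + 13/1.3·10.24) / (1/2.5 + 13/1.3) = 10.554.
A Normal posterior is symmetric, so mode = mean.

MAP estimate = 10.554, posterior mean = 10.554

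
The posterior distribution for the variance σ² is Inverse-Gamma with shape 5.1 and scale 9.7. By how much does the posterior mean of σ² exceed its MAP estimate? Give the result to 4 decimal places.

0.7757

Mode = β/(α+1) = 9.7/6.1 = 1.5902.
Mean = β/(α−1) = 9.7/4.1 = 2.3659.
Difference = 2.3659 − 1.5902 = 0.7757.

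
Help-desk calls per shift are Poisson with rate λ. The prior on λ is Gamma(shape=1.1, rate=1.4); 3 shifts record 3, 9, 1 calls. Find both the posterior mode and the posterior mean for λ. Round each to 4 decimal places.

MAP = 2.9773; posterior mean = 3.2045

Σ counts = 13. Posterior: Gamma(shape = 1.1+13 = 14.1, rate = 1.4+3 = 4.4).
Mode = (α−1)/β = 13.1/4.4 = 2.9773.
Mean = α/β = 14.1/4.4 = 3.2045.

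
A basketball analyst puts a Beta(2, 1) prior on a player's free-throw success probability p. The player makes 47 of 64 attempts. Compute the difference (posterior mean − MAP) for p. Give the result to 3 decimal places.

Posterior: Beta(2+47, 1+17) = Beta(49, 18).
Mode = (49−1)/(49+18−2) = 48/65 = 0.738.
Mean = 49/(49+18) = 49/67 = 0.731.
Difference = 0.731 − 0.738 = -0.007.
The mean is pulled below the mode by the posterior's left skew.

-0.007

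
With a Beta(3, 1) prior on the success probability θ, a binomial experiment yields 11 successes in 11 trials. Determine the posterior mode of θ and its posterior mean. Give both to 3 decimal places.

posterior mode = 1.000, posterior mean = 0.933

Posterior: Beta(3+11, 1+0) = Beta(14, 1).
Since β = 1 ≤ 1 and α > 1, the Beta density is monotone increasing on [0,1]; the mode is at 1.
Mean = 14/(14+1) = 0.933.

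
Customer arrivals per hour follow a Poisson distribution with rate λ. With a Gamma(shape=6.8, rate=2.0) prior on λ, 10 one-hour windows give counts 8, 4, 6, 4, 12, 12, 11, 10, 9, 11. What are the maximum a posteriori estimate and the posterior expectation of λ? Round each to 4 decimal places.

λ_MAP = 7.7333, E[λ|data] = 7.8167

Σ counts = 87. Posterior: Gamma(shape = 6.8+87 = 93.8, rate = 2.0+10 = 12.0).
Mode = (α−1)/β = 92.8/12.0 = 7.7333.
Mean = α/β = 93.8/12.0 = 7.8167.
The mean is pulled above the mode by the posterior's right skew.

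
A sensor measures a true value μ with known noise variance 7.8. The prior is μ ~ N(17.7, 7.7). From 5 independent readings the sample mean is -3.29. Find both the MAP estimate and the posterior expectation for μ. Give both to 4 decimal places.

MAP = 0.2461, posterior mean = 0.2461

Posterior for μ is Normal. Precision-weighted mean: (1/7.7·17.7 + 5/7.8·-3.29) / (1/7.7 + 5/7.8) = 0.2461.
A Normal posterior is symmetric, so mode = mean.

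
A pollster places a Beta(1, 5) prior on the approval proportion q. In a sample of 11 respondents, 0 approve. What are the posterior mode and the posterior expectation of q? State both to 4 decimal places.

Posterior: Beta(1+0, 5+11) = Beta(1, 16).
Since α = 1 ≤ 1 and β > 1, the Beta density is monotone decreasing on [0,1]; the mode is at 0.
Mean = 1/(1+16) = 0.0588.

MAP = 0.0000; posterior mean = 0.0588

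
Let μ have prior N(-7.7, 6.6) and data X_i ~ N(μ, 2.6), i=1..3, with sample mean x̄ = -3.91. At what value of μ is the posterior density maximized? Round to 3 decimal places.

Posterior for μ is Normal. Precision-weighted mean: (1/6.6·-7.7 + 3/2.6·-3.91) / (1/6.6 + 3/2.6) = -4.350.
A Normal posterior is symmetric, so mode = mean.
This is the posterior mode — the MAP estimate.

-4.350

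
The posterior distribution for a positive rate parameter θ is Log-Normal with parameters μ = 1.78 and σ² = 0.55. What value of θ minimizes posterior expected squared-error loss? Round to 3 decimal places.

7.807

Mode = exp(μ − σ²) = exp(1.23) = 3.421.
Mean = exp(μ + σ²/2) = exp(2.055) = 7.807.
Squared-error loss ⇒ the optimal estimator is the posterior mean.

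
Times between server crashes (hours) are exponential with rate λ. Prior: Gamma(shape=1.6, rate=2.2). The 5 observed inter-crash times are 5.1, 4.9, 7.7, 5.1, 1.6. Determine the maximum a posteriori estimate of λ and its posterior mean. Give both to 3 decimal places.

Σ times = 24.4. Posterior: Gamma(shape = 1.6+5 = 6.6, rate = 2.2+24.4 = 26.6).
Mode = (α−1)/β = 5.6/26.6 = 0.211.
Mean = α/β = 6.6/26.6 = 0.248.
Right-skewed posterior ⇒ mode < mean.

MAP = 0.211; posterior mean = 0.248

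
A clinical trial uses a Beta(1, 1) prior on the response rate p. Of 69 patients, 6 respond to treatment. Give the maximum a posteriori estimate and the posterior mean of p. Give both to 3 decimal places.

Posterior: Beta(1+6, 1+63) = Beta(7, 64).
Mode = (7−1)/(7+64−2) = 6/69 = 0.087.
With a flat prior the MAP equals the MLE, 6/69.
Mean = 7/(7+64) = 7/71 = 0.099.

MAP = 0.087; posterior mean = 0.099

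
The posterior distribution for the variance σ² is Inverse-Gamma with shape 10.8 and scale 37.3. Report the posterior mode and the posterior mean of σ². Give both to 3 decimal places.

MAP = 3.161, posterior mean = 3.806

Mode = β/(α+1) = 37.3/11.8 = 3.161.
Mean = β/(α−1) = 37.3/9.8 = 3.806.
Mean > mode: the posterior has a right tail.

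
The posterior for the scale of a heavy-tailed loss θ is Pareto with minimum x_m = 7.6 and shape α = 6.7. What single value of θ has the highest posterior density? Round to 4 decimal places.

7.6000

The Pareto density is strictly decreasing on [x_m, ∞), so the mode is x_m = 7.6000.
Mean = α·x_m/(α−1) = 6.7·7.6/5.7 = 8.9333.
This is the posterior mode — the MAP estimate.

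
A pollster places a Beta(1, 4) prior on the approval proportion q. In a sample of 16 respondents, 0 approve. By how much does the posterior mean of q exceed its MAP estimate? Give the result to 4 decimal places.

Posterior: Beta(1+0, 4+16) = Beta(1, 20).
Since α = 1 ≤ 1 and β > 1, the Beta density is monotone decreasing on [0,1]; the mode is at 0.
Mean = 1/(1+20) = 0.0476.
Difference = 0.0476 − 0.0000 = 0.0476.
Mean > mode: the posterior has a right tail.

0.0476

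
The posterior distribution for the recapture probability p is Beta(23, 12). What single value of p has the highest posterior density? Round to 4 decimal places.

Mode = (23−1)/(23+12−2) = 22/33 = 0.6667.
Mean = 23/(23+12) = 23/35 = 0.6571.
This is the posterior mode — the MAP estimate.

0.6667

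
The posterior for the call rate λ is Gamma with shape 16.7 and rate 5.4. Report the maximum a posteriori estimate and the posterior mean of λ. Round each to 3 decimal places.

MAP = 2.907, posterior mean = 3.093

Mode = (α−1)/β = 15.7/5.4 = 2.907.
Mean = α/β = 16.7/5.4 = 3.093.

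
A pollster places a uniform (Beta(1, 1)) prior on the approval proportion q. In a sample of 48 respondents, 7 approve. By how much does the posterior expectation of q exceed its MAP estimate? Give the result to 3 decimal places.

0.014

Posterior: Beta(1+7, 1+41) = Beta(8, 42).
Mode = (8−1)/(8+42−2) = 7/48 = 0.146.
With a flat prior the MAP equals the MLE, 7/48.
Mean = 8/(8+42) = 8/50 = 0.160.
Difference = 0.160 − 0.146 = 0.014.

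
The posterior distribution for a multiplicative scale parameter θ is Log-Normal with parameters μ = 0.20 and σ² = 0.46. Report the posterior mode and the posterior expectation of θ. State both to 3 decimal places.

Mode = exp(μ − σ²) = exp(-0.26) = 0.771.
Mean = exp(μ + σ²/2) = exp(0.430) = 1.537.

MAP = 0.771; posterior mean = 1.537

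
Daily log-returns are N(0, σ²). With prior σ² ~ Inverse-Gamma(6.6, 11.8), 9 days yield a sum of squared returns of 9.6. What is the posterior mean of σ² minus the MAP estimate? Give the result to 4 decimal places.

Posterior: Inverse-Gamma(shape = 6.6+9/2 = 11.1, scale = 11.8+9.6/2 = 16.6).
Mode = β/(α+1) = 16.6/12.1 = 1.3719.
Mean = β/(α−1) = 16.6/10.1 = 1.6436.
Difference = 1.6436 − 1.3719 = 0.2717.
Right-skewed posterior ⇒ mode < mean.

0.2717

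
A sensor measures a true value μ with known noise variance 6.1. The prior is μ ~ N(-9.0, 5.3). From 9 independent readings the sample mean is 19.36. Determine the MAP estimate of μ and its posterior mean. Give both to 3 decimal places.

MAP: 16.144. Posterior mean: 16.144.

Posterior for μ is Normal. Precision-weighted mean: (1/5.3·-9.0 + 9/6.1·19.36) / (1/5.3 + 9/6.1) = 16.144.
A Normal posterior is symmetric, so mode = mean.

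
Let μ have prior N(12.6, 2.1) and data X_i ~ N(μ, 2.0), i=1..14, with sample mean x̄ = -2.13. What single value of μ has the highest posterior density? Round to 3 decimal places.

-1.192

Posterior for μ is Normal. Precision-weighted mean: (1/2.1·12.6 + 14/2.0·-2.13) / (1/2.1 + 14/2.0) = -1.192.
A Normal posterior is symmetric, so mode = mean.
This is the posterior mode — the MAP estimate.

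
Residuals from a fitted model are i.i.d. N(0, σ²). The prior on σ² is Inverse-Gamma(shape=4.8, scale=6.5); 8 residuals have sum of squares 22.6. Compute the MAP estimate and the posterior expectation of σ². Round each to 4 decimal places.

Posterior: Inverse-Gamma(shape = 4.8+8/2 = 8.8, scale = 6.5+22.6/2 = 17.8).
Mode = β/(α+1) = 17.8/9.8 = 1.8163.
Mean = β/(α−1) = 17.8/7.8 = 2.2821.
Right-skewed posterior ⇒ mode < mean.

MAP = 1.8163, posterior mean = 2.2821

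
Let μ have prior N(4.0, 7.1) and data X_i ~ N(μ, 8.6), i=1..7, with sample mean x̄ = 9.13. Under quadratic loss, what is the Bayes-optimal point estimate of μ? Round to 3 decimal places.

8.373

Posterior for μ is Normal. Precision-weighted mean: (1/7.1·4.0 + 7/8.6·9.13) / (1/7.1 + 7/8.6) = 8.373.
A Normal posterior is symmetric, so mode = mean.
Quadratic loss ⇒ the optimal estimator is the posterior mean.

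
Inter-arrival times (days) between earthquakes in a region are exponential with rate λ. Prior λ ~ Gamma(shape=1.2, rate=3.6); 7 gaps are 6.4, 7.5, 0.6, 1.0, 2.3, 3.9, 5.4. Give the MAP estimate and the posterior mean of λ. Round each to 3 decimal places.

Σ times = 27.1. Posterior: Gamma(shape = 1.2+7 = 8.2, rate = 3.6+27.1 = 30.7).
Mode = (α−1)/β = 7.2/30.7 = 0.235.
Mean = α/β = 8.2/30.7 = 0.267.

MAP = 0.235; posterior mean = 0.267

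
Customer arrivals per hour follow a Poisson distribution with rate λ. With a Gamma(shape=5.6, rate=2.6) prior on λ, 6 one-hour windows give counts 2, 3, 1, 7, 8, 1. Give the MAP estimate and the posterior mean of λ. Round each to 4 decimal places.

MAP estimate = 3.0930, posterior mean = 3.2093

Σ counts = 22. Posterior: Gamma(shape = 5.6+22 = 27.6, rate = 2.6+6 = 8.6).
Mode = (α−1)/β = 26.6/8.6 = 3.0930.
Mean = α/β = 27.6/8.6 = 3.2093.
Mean > mode: the posterior has a right tail.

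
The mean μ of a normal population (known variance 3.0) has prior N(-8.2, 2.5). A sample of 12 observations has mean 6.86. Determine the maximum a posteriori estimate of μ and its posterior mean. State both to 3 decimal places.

MAP = 5.491, posterior mean = 5.491

Posterior for μ is Normal. Precision-weighted mean: (1/2.5·-8.2 + 12/3.0·6.86) / (1/2.5 + 12/3.0) = 5.491.
A Normal posterior is symmetric, so mode = mean.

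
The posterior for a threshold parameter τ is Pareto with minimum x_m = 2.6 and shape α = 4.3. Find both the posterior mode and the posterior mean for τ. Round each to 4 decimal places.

The Pareto density is strictly decreasing on [x_m, ∞), so the mode is x_m = 2.6000.
Mean = α·x_m/(α−1) = 4.3·2.6/3.3 = 3.3879.

posterior mode = 2.6000, posterior mean = 3.3879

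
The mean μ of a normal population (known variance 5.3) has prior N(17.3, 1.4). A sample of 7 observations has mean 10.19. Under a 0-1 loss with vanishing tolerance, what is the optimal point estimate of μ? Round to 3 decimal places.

12.686

Posterior for μ is Normal. Precision-weighted mean: (1/1.4·17.3 + 7/5.3·10.19) / (1/1.4 + 7/5.3) = 12.686.
A Normal posterior is symmetric, so mode = mean.
This is the posterior mode — the MAP estimate.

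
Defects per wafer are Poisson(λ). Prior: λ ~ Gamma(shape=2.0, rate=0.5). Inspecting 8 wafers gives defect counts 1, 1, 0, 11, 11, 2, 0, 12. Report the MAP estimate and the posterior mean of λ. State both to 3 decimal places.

Σ counts = 38. Posterior: Gamma(shape = 2.0+38 = 40.0, rate = 0.5+8 = 8.5).
Mode = (α−1)/β = 39.0/8.5 = 4.588.
Mean = α/β = 40.0/8.5 = 4.706.

MAP = 4.588; posterior mean = 4.706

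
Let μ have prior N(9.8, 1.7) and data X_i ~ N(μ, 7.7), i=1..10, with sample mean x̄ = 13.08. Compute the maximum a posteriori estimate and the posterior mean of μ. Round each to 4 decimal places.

MAP: 12.0575. Posterior mean: 12.0575.

Posterior for μ is Normal. Precision-weighted mean: (1/1.7·9.8 + 10/7.7·13.08) / (1/1.7 + 10/7.7) = 12.0575.
A Normal posterior is symmetric, so mode = mean.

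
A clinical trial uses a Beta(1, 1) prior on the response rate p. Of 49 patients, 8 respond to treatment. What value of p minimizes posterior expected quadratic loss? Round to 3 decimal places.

0.176

Posterior: Beta(1+8, 1+41) = Beta(9, 42).
Mode = (9−1)/(9+42−2) = 8/49 = 0.163.
With a flat prior the MAP equals the MLE, 8/49.
Mean = 9/(9+42) = 9/51 = 0.176.
Quadratic loss ⇒ the optimal estimator is the posterior mean.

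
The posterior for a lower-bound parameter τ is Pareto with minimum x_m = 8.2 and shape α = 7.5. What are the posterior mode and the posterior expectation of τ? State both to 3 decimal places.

The Pareto density is strictly decreasing on [x_m, ∞), so the mode is x_m = 8.200.
Mean = α·x_m/(α−1) = 7.5·8.2/6.5 = 9.462.

MAP: 8.200. Posterior mean: 9.462.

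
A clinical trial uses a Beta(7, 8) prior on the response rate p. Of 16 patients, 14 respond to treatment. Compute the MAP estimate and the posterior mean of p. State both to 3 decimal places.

MAP = 0.690, posterior mean = 0.677

Posterior: Beta(7+14, 8+2) = Beta(21, 10).
Mode = (21−1)/(21+10−2) = 20/29 = 0.690.
Mean = 21/(21+10) = 21/31 = 0.677.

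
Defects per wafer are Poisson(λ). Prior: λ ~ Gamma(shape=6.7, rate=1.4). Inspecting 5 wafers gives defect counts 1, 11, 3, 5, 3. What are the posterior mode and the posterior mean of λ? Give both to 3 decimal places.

posterior mode = 4.484, posterior mean = 4.641

Σ counts = 23. Posterior: Gamma(shape = 6.7+23 = 29.7, rate = 1.4+5 = 6.4).
Mode = (α−1)/β = 28.7/6.4 = 4.484.
Mean = α/β = 29.7/6.4 = 4.641.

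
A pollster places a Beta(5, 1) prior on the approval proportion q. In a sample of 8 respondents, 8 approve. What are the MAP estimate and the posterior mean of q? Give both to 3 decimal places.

Posterior: Beta(5+8, 1+0) = Beta(13, 1).
Since β = 1 ≤ 1 and α > 1, the Beta density is monotone increasing on [0,1]; the mode is at 1.
Mean = 13/(13+1) = 0.929.
The posterior is left-skewed, so the mode exceeds the mean.

MAP: 1.000. Posterior mean: 0.929.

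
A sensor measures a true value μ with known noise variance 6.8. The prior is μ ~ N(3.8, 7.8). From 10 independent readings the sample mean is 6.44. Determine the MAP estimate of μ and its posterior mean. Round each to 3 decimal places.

Posterior for μ is Normal. Precision-weighted mean: (1/7.8·3.8 + 10/6.8·6.44) / (1/7.8 + 10/6.8) = 6.228.
A Normal posterior is symmetric, so mode = mean.

μ_MAP = 6.228, E[μ|data] = 6.228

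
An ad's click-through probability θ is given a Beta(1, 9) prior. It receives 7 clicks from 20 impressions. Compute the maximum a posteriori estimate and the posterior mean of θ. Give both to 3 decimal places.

Posterior: Beta(1+7, 9+13) = Beta(8, 22).
Mode = (8−1)/(8+22−2) = 7/28 = 0.250.
Mean = 8/(8+22) = 8/30 = 0.267.

MAP = 0.250, posterior mean = 0.267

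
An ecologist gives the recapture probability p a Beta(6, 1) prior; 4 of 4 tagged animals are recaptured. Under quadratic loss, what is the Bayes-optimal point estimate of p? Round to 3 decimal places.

Posterior: Beta(6+4, 1+0) = Beta(10, 1).
Since β = 1 ≤ 1 and α > 1, the Beta density is monotone increasing on [0,1]; the mode is at 1.
Mean = 10/(10+1) = 0.909.
Quadratic loss ⇒ the optimal estimator is the posterior mean.

0.909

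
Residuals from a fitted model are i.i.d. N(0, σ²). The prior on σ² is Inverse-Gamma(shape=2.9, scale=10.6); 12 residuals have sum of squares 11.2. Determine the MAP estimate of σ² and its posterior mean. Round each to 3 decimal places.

MAP = 1.636; posterior mean = 2.051

Posterior: Inverse-Gamma(shape = 2.9+12/2 = 8.9, scale = 10.6+11.2/2 = 16.2).
Mode = β/(α+1) = 16.2/9.9 = 1.636.
Mean = β/(α−1) = 16.2/7.9 = 2.051.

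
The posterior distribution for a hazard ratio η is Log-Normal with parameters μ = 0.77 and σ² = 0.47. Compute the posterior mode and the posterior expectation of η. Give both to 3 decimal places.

Mode = exp(μ − σ²) = exp(0.30) = 1.350.
Mean = exp(μ + σ²/2) = exp(1.005) = 2.732.
Mean > mode: the posterior has a right tail.

MAP = 1.350, posterior mean = 2.732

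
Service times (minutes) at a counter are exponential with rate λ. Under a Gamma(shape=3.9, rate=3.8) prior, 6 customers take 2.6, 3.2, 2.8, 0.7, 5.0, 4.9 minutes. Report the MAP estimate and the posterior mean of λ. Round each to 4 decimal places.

MAP: 0.3870. Posterior mean: 0.4304.

Σ times = 19.2. Posterior: Gamma(shape = 3.9+6 = 9.9, rate = 3.8+19.2 = 23.0).
Mode = (α−1)/β = 8.9/23.0 = 0.3870.
Mean = α/β = 9.9/23.0 = 0.4304.
The mean is pulled above the mode by the posterior's right skew.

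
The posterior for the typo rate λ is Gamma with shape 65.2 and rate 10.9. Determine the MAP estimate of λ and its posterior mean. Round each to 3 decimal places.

Mode = (α−1)/β = 64.2/10.9 = 5.890.
Mean = α/β = 65.2/10.9 = 5.982.

λ_MAP = 5.890, E[λ|data] = 5.982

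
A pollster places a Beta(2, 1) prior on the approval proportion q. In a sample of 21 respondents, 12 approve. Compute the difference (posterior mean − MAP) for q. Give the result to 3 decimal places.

-0.008

Posterior: Beta(2+12, 1+9) = Beta(14, 10).
Mode = (14−1)/(14+10−2) = 13/22 = 0.591.
Mean = 14/(14+10) = 14/24 = 0.583.
Difference = 0.583 − 0.591 = -0.008.
Mode > mean: the posterior has a left tail.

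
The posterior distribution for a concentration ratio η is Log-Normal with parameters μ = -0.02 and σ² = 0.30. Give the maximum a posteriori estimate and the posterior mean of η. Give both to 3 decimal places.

Mode = exp(μ − σ²) = exp(-0.32) = 0.726.
Mean = exp(μ + σ²/2) = exp(0.130) = 1.139.
Right-skewed posterior ⇒ mode < mean.

MAP = 0.726; posterior mean = 1.139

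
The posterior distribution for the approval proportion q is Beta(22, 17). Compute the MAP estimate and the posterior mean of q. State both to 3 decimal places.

Mode = (22−1)/(22+17−2) = 21/37 = 0.568.
Mean = 22/(22+17) = 22/39 = 0.564.
The posterior is left-skewed, so the mode exceeds the mean.

q_MAP = 0.568, E[q|data] = 0.564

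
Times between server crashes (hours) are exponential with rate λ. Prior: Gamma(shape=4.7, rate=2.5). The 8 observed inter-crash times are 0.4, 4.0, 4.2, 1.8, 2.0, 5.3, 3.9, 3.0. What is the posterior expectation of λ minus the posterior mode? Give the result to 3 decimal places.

0.037

Σ times = 24.6. Posterior: Gamma(shape = 4.7+8 = 12.7, rate = 2.5+24.6 = 27.1).
Mode = (α−1)/β = 11.7/27.1 = 0.432.
Mean = α/β = 12.7/27.1 = 0.469.
Difference = 0.469 − 0.432 = 0.037.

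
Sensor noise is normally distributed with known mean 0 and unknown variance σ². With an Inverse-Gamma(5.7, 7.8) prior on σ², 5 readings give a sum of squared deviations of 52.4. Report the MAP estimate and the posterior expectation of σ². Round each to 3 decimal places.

Posterior: Inverse-Gamma(shape = 5.7+5/2 = 8.2, scale = 7.8+52.4/2 = 34.0).
Mode = β/(α+1) = 34.0/9.2 = 3.696.
Mean = β/(α−1) = 34.0/7.2 = 4.722.
The mean is pulled above the mode by the posterior's right skew.

σ²_MAP = 3.696, E[σ²|data] = 4.722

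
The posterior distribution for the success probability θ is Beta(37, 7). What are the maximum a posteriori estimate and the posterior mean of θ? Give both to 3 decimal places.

Mode = (37−1)/(37+7−2) = 36/42 = 0.857.
Mean = 37/(37+7) = 37/44 = 0.841.
Left-skewed posterior ⇒ mean < mode.

θ_MAP = 0.857, E[θ|data] = 0.841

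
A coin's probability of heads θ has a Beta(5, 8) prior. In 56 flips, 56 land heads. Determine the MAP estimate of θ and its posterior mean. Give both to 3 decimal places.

θ_MAP = 0.896, E[θ|data] = 0.884

Posterior: Beta(5+56, 8+0) = Beta(61, 8).
Mode = (61−1)/(61+8−2) = 60/67 = 0.896.
Mean = 61/(61+8) = 61/69 = 0.884.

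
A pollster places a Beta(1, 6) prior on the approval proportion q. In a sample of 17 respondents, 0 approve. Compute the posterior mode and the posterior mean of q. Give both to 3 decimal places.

Posterior: Beta(1+0, 6+17) = Beta(1, 23).
Since α = 1 ≤ 1 and β > 1, the Beta density is monotone decreasing on [0,1]; the mode is at 0.
Mean = 1/(1+23) = 0.042.

MAP = 0.000, posterior mean = 0.042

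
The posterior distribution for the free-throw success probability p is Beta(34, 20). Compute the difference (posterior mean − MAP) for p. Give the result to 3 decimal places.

-0.005

Mode = (34−1)/(34+20−2) = 33/52 = 0.635.
Mean = 34/(34+20) = 34/54 = 0.630.
Difference = 0.630 − 0.635 = -0.005.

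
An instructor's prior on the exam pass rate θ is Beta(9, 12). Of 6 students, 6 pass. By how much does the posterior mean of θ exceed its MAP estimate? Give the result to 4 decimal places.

Posterior: Beta(9+6, 12+0) = Beta(15, 12).
Mode = (15−1)/(15+12−2) = 14/25 = 0.5600.
Mean = 15/(15+12) = 15/27 = 0.5556.
Difference = 0.5556 − 0.5600 = -0.0044.

-0.0044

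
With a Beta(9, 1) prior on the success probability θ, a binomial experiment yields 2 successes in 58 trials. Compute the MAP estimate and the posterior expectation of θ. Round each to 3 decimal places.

Posterior: Beta(9+2, 1+56) = Beta(11, 57).
Mode = (11−1)/(11+57−2) = 10/66 = 0.152.
Mean = 11/(11+57) = 11/68 = 0.162.

MAP estimate = 0.152, posterior expectation = 0.162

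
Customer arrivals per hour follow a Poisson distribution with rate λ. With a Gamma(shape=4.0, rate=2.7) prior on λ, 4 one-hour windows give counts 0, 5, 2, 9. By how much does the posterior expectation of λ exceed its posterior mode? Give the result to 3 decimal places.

0.149

Σ counts = 16. Posterior: Gamma(shape = 4.0+16 = 20.0, rate = 2.7+4 = 6.7).
Mode = (α−1)/β = 19.0/6.7 = 2.836.
Mean = α/β = 20.0/6.7 = 2.985.
Difference = 2.985 − 2.836 = 0.149.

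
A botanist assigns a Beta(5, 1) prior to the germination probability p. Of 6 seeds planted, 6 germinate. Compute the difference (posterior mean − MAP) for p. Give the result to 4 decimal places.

-0.0833

Posterior: Beta(5+6, 1+0) = Beta(11, 1).
Since β = 1 ≤ 1 and α > 1, the Beta density is monotone increasing on [0,1]; the mode is at 1.
Mean = 11/(11+1) = 0.9167.
Difference = 0.9167 − 1.0000 = -0.0833.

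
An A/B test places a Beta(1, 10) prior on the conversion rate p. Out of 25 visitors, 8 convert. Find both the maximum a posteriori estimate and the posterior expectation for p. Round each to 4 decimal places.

p_MAP = 0.2353, E[p|data] = 0.2500

Posterior: Beta(1+8, 10+17) = Beta(9, 27).
Mode = (9−1)/(9+27−2) = 8/34 = 0.2353.
Mean = 9/(9+27) = 9/36 = 0.2500.
Mean > mode: the posterior has a right tail.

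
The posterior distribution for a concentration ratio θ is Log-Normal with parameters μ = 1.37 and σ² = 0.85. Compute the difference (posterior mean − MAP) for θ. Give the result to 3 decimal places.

Mode = exp(μ − σ²) = exp(0.52) = 1.682.
Mean = exp(μ + σ²/2) = exp(1.795) = 6.019.
Difference = 6.019 − 1.682 = 4.337.

4.337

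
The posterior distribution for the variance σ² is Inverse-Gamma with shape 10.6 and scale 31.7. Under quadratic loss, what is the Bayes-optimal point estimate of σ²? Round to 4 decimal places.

3.3021

Mode = β/(α+1) = 31.7/11.6 = 2.7328.
Mean = β/(α−1) = 31.7/9.6 = 3.3021.
Quadratic loss ⇒ the optimal estimator is the posterior mean.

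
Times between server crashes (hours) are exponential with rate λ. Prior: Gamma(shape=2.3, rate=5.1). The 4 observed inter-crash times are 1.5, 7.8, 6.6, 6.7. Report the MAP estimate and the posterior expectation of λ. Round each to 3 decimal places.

λ_MAP = 0.191, E[λ|data] = 0.227

Σ times = 22.6. Posterior: Gamma(shape = 2.3+4 = 6.3, rate = 5.1+22.6 = 27.7).
Mode = (α−1)/β = 5.3/27.7 = 0.191.
Mean = α/β = 6.3/27.7 = 0.227.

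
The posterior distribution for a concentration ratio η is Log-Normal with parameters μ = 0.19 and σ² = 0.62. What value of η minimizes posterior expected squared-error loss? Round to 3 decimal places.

Mode = exp(μ − σ²) = exp(-0.43) = 0.651.
Mean = exp(μ + σ²/2) = exp(0.500) = 1.649.
Squared-error loss ⇒ the optimal estimator is the posterior mean.

1.649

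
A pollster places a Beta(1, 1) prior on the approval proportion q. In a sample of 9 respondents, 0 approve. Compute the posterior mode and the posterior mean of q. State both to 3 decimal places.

Posterior: Beta(1+0, 1+9) = Beta(1, 10).
Since α = 1 ≤ 1 and β > 1, the Beta density is monotone decreasing on [0,1]; the mode is at 0.
Mean = 1/(1+10) = 0.091.
The posterior is right-skewed, so the mean exceeds the mode.

posterior mode = 0.000, posterior mean = 0.091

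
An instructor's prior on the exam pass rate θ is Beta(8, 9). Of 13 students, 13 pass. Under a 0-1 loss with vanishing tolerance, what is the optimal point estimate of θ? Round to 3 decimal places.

0.714

Posterior: Beta(8+13, 9+0) = Beta(21, 9).
Mode = (21−1)/(21+9−2) = 20/28 = 0.714.
Mean = 21/(21+9) = 21/30 = 0.700.
This is the posterior mode — the MAP estimate.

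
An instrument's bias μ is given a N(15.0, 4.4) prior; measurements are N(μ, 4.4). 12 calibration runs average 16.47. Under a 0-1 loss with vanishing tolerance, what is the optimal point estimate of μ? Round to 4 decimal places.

Posterior for μ is Normal. Precision-weighted mean: (1/4.4·15.0 + 12/4.4·16.47) / (1/4.4 + 12/4.4) = 16.3569.
A Normal posterior is symmetric, so mode = mean.
This is the posterior mode — the MAP estimate.

16.3569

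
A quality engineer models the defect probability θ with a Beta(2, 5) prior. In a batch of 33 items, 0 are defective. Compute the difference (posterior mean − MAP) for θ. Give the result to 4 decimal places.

Posterior: Beta(2+0, 5+33) = Beta(2, 38).
Mode = (2−1)/(2+38−2) = 1/38 = 0.0263.
Mean = 2/(2+38) = 2/40 = 0.0500.
Difference = 0.0500 − 0.0263 = 0.0237.
Right-skewed posterior ⇒ mode < mean.

0.0237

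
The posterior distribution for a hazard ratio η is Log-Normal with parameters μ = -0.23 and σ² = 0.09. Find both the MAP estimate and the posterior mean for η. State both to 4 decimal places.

Mode = exp(μ − σ²) = exp(-0.32) = 0.7261.
Mean = exp(μ + σ²/2) = exp(-0.185) = 0.8311.
The mean is pulled above the mode by the posterior's right skew.

MAP estimate = 0.7261, posterior mean = 0.8311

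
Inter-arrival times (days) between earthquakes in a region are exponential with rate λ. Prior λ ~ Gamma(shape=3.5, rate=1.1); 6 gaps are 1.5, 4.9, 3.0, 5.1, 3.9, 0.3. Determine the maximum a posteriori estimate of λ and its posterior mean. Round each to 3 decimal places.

Σ times = 18.7. Posterior: Gamma(shape = 3.5+6 = 9.5, rate = 1.1+18.7 = 19.8).
Mode = (α−1)/β = 8.5/19.8 = 0.429.
Mean = α/β = 9.5/19.8 = 0.480.

MAP = 0.429, posterior mean = 0.480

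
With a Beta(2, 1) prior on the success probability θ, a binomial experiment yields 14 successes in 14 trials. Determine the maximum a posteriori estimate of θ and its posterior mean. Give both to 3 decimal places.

MAP = 1.000; posterior mean = 0.941

Posterior: Beta(2+14, 1+0) = Beta(16, 1).
Since β = 1 ≤ 1 and α > 1, the Beta density is monotone increasing on [0,1]; the mode is at 1.
Mean = 16/(16+1) = 0.941.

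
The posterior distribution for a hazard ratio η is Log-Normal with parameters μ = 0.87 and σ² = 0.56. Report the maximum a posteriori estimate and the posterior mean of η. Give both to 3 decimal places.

Mode = exp(μ − σ²) = exp(0.31) = 1.363.
Mean = exp(μ + σ²/2) = exp(1.150) = 3.158.

MAP: 1.363. Posterior mean: 3.158.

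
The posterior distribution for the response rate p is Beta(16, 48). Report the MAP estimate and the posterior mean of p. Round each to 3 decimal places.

Mode = (16−1)/(16+48−2) = 15/62 = 0.242.
Mean = 16/(16+48) = 16/64 = 0.250.

p_MAP = 0.242, E[p|data] = 0.250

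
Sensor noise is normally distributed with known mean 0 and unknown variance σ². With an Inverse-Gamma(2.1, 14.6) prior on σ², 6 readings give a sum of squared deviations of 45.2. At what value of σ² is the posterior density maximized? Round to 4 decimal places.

Posterior: Inverse-Gamma(shape = 2.1+6/2 = 5.1, scale = 14.6+45.2/2 = 37.2).
Mode = β/(α+1) = 37.2/6.1 = 6.0984.
Mean = β/(α−1) = 37.2/4.1 = 9.0732.
This is the posterior mode — the MAP estimate.

6.0984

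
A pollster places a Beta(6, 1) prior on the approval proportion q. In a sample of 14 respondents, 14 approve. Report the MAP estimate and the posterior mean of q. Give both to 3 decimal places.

Posterior: Beta(6+14, 1+0) = Beta(20, 1).
Since β = 1 ≤ 1 and α > 1, the Beta density is monotone increasing on [0,1]; the mode is at 1.
Mean = 20/(20+1) = 0.952.

MAP = 1.000; posterior mean = 0.952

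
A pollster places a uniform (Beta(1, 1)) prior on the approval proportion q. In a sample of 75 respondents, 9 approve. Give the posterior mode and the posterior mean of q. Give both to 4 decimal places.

MAP = 0.1200; posterior mean = 0.1299

Posterior: Beta(1+9, 1+66) = Beta(10, 67).
Mode = (10−1)/(10+67−2) = 9/75 = 0.1200.
With a flat prior the MAP equals the MLE, 9/75.
Mean = 10/(10+67) = 10/77 = 0.1299.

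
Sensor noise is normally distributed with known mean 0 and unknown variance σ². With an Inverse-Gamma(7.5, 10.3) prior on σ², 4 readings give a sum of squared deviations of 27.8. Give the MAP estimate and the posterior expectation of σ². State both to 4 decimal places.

Posterior: Inverse-Gamma(shape = 7.5+4/2 = 9.5, scale = 10.3+27.8/2 = 24.2).
Mode = β/(α+1) = 24.2/10.5 = 2.3048.
Mean = β/(α−1) = 24.2/8.5 = 2.8471.

MAP = 2.3048; posterior mean = 2.8471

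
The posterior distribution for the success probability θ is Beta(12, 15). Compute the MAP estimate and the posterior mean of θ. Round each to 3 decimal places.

Mode = (12−1)/(12+15−2) = 11/25 = 0.440.
Mean = 12/(12+15) = 12/27 = 0.444.

MAP = 0.440; posterior mean = 0.444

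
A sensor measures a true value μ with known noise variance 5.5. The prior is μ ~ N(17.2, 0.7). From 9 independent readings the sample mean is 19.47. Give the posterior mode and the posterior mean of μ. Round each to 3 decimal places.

Posterior for μ is Normal. Precision-weighted mean: (1/0.7·17.2 + 9/5.5·19.47) / (1/0.7 + 9/5.5) = 18.412.
A Normal posterior is symmetric, so mode = mean.

MAP = 18.412; posterior mean = 18.412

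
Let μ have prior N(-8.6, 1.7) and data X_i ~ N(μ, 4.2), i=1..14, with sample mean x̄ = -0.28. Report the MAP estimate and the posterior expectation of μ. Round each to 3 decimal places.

Posterior for μ is Normal. Precision-weighted mean: (1/1.7·-8.6 + 14/4.2·-0.28) / (1/1.7 + 14/4.2) = -1.528.
A Normal posterior is symmetric, so mode = mean.

MAP estimate = -1.528, posterior expectation = -1.528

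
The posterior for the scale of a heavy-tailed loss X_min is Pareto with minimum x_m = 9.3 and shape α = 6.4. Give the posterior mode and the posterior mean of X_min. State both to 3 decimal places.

MAP: 9.300. Posterior mean: 11.022.

The Pareto density is strictly decreasing on [x_m, ∞), so the mode is x_m = 9.300.
Mean = α·x_m/(α−1) = 6.4·9.3/5.4 = 11.022.
The mean is pulled above the mode by the posterior's right skew.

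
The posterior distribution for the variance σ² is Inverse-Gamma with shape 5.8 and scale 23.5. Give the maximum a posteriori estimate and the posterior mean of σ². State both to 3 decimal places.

Mode = β/(α+1) = 23.5/6.8 = 3.456.
Mean = β/(α−1) = 23.5/4.8 = 4.896.
Right-skewed posterior ⇒ mode < mean.

MAP = 3.456; posterior mean = 4.896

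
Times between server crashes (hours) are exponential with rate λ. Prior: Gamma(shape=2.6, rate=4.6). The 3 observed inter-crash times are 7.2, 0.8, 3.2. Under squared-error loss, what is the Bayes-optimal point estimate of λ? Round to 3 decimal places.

Σ times = 11.2. Posterior: Gamma(shape = 2.6+3 = 5.6, rate = 4.6+11.2 = 15.8).
Mode = (α−1)/β = 4.6/15.8 = 0.291.
Mean = α/β = 5.6/15.8 = 0.354.
Squared-error loss ⇒ the optimal estimator is the posterior mean.

0.354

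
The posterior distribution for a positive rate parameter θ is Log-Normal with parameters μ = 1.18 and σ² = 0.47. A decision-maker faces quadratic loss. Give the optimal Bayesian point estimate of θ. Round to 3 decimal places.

Mode = exp(μ − σ²) = exp(0.71) = 2.034.
Mean = exp(μ + σ²/2) = exp(1.415) = 4.116.
Quadratic loss ⇒ the optimal estimator is the posterior mean.

4.116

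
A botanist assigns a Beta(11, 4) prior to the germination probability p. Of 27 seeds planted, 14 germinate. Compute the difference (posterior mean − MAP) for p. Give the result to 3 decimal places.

-0.005

Posterior: Beta(11+14, 4+13) = Beta(25, 17).
Mode = (25−1)/(25+17−2) = 24/40 = 0.600.
Mean = 25/(25+17) = 25/42 = 0.595.
Difference = 0.595 − 0.600 = -0.005.
Mode > mean: the posterior has a left tail.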